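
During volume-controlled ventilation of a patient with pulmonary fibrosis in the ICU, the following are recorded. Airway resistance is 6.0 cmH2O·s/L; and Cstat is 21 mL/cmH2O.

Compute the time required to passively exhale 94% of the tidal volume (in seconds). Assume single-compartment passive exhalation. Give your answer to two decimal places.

0.35

τ = R × C = 6.0 × 21 mL/cmH2O = 6.0 × 0.021 L/cmH2O = 0.126 s.
Exhaled fraction f = 1 − e^(−t/τ) → t = −τ·ln(1 − f) = −0.126·ln(0.06) = 0.3545 s.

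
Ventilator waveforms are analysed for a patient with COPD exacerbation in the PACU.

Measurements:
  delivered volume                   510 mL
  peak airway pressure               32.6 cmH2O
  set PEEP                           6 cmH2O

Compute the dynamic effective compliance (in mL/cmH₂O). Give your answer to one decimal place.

19.2

Dynamic compliance = Vt / (PIP − PEEP) = 510 / (32.6 − 6) = 510 / 26.6 = 19.173 mL/cmH2O.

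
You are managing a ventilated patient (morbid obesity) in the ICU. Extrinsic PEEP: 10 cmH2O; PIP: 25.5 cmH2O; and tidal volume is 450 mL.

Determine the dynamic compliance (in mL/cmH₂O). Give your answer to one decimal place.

Dynamic compliance = Vt / (PIP − PEEP) = 450 / (25.5 − 10) = 450 / 15.5 = 29.032 mL/cmH2O.

29.0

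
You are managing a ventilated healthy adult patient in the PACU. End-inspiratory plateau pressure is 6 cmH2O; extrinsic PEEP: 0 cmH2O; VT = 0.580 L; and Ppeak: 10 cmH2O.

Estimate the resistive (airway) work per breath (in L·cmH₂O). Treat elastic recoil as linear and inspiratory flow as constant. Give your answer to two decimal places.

2.32

With constant inspiratory flow the resistive pressure is constant at PIP − Pplat = 10 − 6 = 4.0 cmH2O, so resistive work = 4.0 × 0.580 = 2.32 L·cmH2O.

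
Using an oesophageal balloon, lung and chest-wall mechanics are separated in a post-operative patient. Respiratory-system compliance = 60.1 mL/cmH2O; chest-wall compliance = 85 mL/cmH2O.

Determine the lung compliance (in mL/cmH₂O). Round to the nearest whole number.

1/CL = 1/Crs − 1/Ccw.
1/CL = 1/60.1 − 1/85 = 0.004874.
CL = 205.17 mL/cmH2O.

205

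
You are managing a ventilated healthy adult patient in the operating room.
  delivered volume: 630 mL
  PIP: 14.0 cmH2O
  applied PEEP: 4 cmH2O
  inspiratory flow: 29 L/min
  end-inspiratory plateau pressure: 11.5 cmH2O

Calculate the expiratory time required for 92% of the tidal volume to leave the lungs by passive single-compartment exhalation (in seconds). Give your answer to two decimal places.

1.10

Flow: 29 L/min ÷ 60 = 0.4833 L/s.
R = (PIP − Pplat)/V̇ = (14.0 − 11.5) / 0.4833 = 2.5/0.4833 = 5.173 cmH2O·s/L.
C = Vt/(Pplat − PEEP) = 630.0 / (11.5 − 4) = 630.0/7.5 = 84.0 mL/cmH2O.
τ = R × C = 5.173 × 0.084 L/cmH2O = 0.4345 s.
t = −τ·ln(1 − 0.92) = −0.4345·ln(0.08) = 1.097 s.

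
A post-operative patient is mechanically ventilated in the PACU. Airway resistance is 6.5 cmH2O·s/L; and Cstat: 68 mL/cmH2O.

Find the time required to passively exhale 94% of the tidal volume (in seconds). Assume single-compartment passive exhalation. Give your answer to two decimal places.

1.24

τ = R × C = 6.5 × 68 mL/cmH2O = 6.5 × 0.068 L/cmH2O = 0.442 s.
Exhaled fraction f = 1 − e^(−t/τ) → t = −τ·ln(1 − f) = −0.442·ln(0.06) = 1.244 s.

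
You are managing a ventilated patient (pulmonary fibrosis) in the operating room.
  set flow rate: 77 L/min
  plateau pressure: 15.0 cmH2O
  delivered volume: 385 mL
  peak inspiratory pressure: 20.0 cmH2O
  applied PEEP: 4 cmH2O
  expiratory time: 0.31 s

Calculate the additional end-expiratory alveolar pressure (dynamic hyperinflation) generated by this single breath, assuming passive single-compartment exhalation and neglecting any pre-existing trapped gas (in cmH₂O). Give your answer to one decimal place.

Flow: 77 L/min ÷ 60 = 1.2833 L/s.
R = (PIP − Pplat)/V̇ = (20.0 − 15.0) / 1.2833 = 5.0/1.2833 = 3.896 cmH2O·s/L.
C = Vt/(Pplat − PEEP) = 385.0 / (15.0 − 4) = 385.0/11.0 = 35.0 mL/cmH2O.
τ = R × C = 3.896 × 0.035 L/cmH2O = 0.1364 s.
Fraction remaining = e^(−Te/τ) = e^(−0.31/0.1364) = 0.103; trapped volume = 385.0 × 0.103 = 39.655 mL.
Additional alveolar pressure from trapping ≈ V_trapped / C = 39.655 / 35.0 = 1.133 cmH2O.

1.1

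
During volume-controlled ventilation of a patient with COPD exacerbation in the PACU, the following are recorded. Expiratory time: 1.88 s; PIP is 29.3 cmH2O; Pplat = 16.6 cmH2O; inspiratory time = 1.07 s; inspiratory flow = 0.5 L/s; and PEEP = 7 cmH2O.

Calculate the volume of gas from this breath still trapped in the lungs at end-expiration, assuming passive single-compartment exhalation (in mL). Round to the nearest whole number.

Vt = flow × Ti = 0.5 L/s × 1.07 s × 1000 mL/L = 535.0 mL.
R = (PIP − Pplat)/V̇ = (29.3 − 16.6) / 0.5 = 12.7/0.5 = 25.4 cmH2O·s/L.
C = Vt/(Pplat − PEEP) = 535.0 / (16.6 − 7) = 535.0/9.6 = 55.729 mL/cmH2O.
τ = R × C = 25.4 × 0.05573 L/cmH2O = 1.416 s.
Fraction remaining = e^(−Te/τ) = e^(−1.88/1.416) = 0.2651.
Trapped volume = 535.0 × 0.2651 = 141.83 mL.

142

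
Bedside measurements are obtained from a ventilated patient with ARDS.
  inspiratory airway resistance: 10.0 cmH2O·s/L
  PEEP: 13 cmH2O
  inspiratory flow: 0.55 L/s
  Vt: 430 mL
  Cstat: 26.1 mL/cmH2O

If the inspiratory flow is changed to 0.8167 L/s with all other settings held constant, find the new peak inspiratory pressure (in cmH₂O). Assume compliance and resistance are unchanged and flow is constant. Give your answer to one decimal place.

37.6

PIP = Vt/C + R·V̇ + PEEP (constant-flow equation of motion).
Only the resistive term changes: ΔPIP = R × ΔV̇ = 10.0 × (0.8167 − 0.55) = 10.0 × 0.2667 = 2.667 cmH2O.
Original PIP = 430/26.1 + 10.0×0.55 + 13 = 34.975 cmH2O; new PIP = 34.975 + (2.667) = 37.642 cmH2O.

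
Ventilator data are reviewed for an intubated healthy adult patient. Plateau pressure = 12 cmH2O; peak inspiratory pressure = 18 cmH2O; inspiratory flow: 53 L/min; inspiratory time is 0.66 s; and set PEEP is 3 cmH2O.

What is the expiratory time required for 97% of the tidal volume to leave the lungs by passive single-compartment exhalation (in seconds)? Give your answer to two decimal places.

Flow: 53 L/min ÷ 60 = 0.8833 L/s.
Vt = flow × Ti = 0.8833 L/s × 0.66 s × 1000 mL/L = 582.98 mL.
R = (PIP − Pplat)/V̇ = (18 − 12) / 0.8833 = 6.0/0.8833 = 6.793 cmH2O·s/L.
C = Vt/(Pplat − PEEP) = 582.98 / (12 − 3) = 582.98/9.0 = 64.776 mL/cmH2O.
τ = R × C = 6.793 × 0.06478 L/cmH2O = 0.4401 s.
t = −τ·ln(1 − 0.97) = −0.4401·ln(0.03) = 1.543 s.

1.54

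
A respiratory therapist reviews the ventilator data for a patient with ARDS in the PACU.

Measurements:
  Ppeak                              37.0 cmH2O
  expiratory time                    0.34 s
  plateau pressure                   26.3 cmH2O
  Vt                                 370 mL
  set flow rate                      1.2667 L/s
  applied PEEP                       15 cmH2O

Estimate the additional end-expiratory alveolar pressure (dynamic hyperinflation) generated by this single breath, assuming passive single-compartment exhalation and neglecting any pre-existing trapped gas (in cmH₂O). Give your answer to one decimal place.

3.3

R = (PIP − Pplat)/V̇ = (37.0 − 26.3) / 1.2667 = 10.7/1.2667 = 8.447 cmH2O·s/L.
C = Vt/(Pplat − PEEP) = 370.0 / (26.3 − 15) = 370.0/11.3 = 32.743 mL/cmH2O.
τ = R × C = 8.447 × 0.03274 L/cmH2O = 0.2766 s.
Fraction remaining = e^(−Te/τ) = e^(−0.34/0.2766) = 0.2925; trapped volume = 370.0 × 0.2925 = 108.23 mL.
Additional alveolar pressure from trapping ≈ V_trapped / C = 108.23 / 32.743 = 3.305 cmH2O.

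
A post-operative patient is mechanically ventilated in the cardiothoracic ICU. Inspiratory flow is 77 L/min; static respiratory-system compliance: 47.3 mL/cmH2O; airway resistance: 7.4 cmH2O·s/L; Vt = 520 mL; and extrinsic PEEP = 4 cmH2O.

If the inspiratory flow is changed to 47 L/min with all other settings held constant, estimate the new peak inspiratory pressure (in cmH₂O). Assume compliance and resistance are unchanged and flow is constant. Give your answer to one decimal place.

20.8

Flow: 77 L/min ÷ 60 = 1.2833 L/s.
New flow: 47 L/min ÷ 60 = 0.7833 L/s.
PIP = Vt/C + R·V̇ + PEEP (constant-flow equation of motion).
Only the resistive term changes: ΔPIP = R × ΔV̇ = 7.4 × (0.7833 − 1.2833) = 7.4 × -0.5 = -3.7 cmH2O.
Original PIP = 520/47.3 + 7.4×1.2833 + 4 = 24.49 cmH2O; new PIP = 24.49 + (-3.7) = 20.79 cmH2O.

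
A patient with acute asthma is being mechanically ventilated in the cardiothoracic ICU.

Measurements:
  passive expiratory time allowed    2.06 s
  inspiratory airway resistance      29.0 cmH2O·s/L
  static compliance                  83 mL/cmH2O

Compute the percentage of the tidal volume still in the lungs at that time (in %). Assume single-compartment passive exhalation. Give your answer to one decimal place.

42.5

τ = R × C = 29.0 × 83 mL/cmH2O = 29.0 × 0.083 L/cmH2O = 2.407 s.
Passive exhalation: V(t)/V₀ = e^(−t/τ) = e^(−2.06/2.407) = 0.4249.
Fraction remaining = 0.4249 → 42.49%.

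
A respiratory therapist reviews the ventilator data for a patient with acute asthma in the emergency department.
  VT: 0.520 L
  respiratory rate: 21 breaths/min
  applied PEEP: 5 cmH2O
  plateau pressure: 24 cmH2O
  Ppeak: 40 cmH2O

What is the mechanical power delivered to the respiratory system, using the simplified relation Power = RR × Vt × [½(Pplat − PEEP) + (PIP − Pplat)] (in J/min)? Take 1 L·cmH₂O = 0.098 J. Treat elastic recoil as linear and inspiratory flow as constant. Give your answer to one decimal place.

Per-breath work = Vt × [½(Pplat−PEEP) + (PIP−Pplat)] = 0.520 × [0.5×19.0 + 16.0] = 0.520 × 25.5 = 13.26 L·cmH2O.
Power = 21 × 13.26 = 278.46 L·cmH2O/min.
× 0.098 J/(L·cmH2O) → 27.289 J/min.

27.3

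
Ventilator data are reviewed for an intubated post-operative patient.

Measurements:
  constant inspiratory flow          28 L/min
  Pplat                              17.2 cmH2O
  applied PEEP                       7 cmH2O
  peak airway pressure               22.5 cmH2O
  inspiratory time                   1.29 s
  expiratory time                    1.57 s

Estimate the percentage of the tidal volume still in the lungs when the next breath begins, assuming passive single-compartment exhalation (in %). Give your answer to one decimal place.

9.6

Flow: 28 L/min ÷ 60 = 0.4667 L/s.
Vt = flow × Ti = 0.4667 L/s × 1.29 s × 1000 mL/L = 602.04 mL.
R = (PIP − Pplat)/V̇ = (22.5 − 17.2) / 0.4667 = 5.3/0.4667 = 11.356 cmH2O·s/L.
C = Vt/(Pplat − PEEP) = 602.04 / (17.2 − 7) = 602.04/10.2 = 59.024 mL/cmH2O.
τ = R × C = 11.356 × 0.05902 L/cmH2O = 0.6702 s.
Fraction remaining at end-expiration = e^(−Te/τ) = e^(−1.57/0.6702) = 0.09608 → 9.608%.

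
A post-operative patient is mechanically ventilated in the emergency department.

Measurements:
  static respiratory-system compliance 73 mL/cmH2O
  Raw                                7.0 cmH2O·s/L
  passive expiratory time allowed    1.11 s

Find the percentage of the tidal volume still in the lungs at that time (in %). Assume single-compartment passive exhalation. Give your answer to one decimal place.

τ = R × C = 7.0 × 73 mL/cmH2O = 7.0 × 0.073 L/cmH2O = 0.511 s.
Passive exhalation: V(t)/V₀ = e^(−t/τ) = e^(−1.11/0.511) = 0.1139.
Fraction remaining = 0.1139 → 11.39%.

11.4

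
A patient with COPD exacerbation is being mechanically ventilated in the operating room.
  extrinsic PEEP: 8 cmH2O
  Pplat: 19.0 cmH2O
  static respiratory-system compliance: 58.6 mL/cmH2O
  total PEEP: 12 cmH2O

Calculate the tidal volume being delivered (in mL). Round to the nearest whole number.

End-expiratory occlusion gives total PEEP = 12 cmH2O (intrinsic PEEP = 12 − 8 = 4). Use total PEEP for the elastic gradient.
Vt = Cstat × (Pplat − PEEPtotal) = 58.6 × (19.0 − 12) = 58.6 × 7.0 = 410.2 mL.

410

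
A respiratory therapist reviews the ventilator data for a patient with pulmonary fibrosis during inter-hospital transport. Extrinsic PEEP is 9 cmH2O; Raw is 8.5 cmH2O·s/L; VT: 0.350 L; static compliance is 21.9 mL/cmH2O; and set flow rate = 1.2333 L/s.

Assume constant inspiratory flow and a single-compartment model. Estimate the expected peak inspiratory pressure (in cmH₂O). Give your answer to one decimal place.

Equation of motion (constant flow): PIP = Vt/C + R·V̇ + PEEP.
PIP = 350/21.9 + 8.5×1.2333 + 9 = 15.982 + 10.483 + 9 = 35.465 cmH2O.

35.5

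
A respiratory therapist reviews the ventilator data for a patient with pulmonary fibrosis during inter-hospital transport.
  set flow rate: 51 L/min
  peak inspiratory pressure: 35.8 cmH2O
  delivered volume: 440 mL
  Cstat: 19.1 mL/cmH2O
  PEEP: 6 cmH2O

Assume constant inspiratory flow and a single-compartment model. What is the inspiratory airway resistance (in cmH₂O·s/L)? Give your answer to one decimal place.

Flow: 51 L/min ÷ 60 = 0.85 L/s.
Equation of motion (constant flow): PIP = Vt/C + R·V̇ + PEEP.
R·V̇ = PIP − Vt/C − PEEP = 35.8 − 440/19.1 − 6 = 35.8 − 23.037 − 6 = 6.763 cmH2O.
R = 6.763 / 0.85 = 7.956 cmH2O·s/L.

8.0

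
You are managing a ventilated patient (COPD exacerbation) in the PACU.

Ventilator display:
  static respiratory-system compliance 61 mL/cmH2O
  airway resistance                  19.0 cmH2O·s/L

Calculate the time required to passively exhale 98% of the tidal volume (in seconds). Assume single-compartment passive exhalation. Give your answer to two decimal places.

τ = R × C = 19.0 × 61 mL/cmH2O = 19.0 × 0.061 L/cmH2O = 1.159 s.
Exhaled fraction f = 1 − e^(−t/τ) → t = −τ·ln(1 − f) = −1.159·ln(0.02) = 4.534 s.

4.53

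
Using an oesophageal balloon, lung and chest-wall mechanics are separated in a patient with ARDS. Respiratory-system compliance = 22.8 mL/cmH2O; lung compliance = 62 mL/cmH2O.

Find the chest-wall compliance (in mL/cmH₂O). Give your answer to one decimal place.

36.1

1/Ccw = 1/Crs − 1/CL.
1/Ccw = 1/22.8 − 1/62 = 0.02773.
Ccw = 36.062 mL/cmH2O.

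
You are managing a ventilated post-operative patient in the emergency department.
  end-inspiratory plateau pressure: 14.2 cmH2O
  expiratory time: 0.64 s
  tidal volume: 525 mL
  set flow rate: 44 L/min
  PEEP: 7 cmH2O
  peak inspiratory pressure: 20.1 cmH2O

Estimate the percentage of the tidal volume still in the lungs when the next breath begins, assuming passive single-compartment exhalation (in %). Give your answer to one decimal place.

33.6

Flow: 44 L/min ÷ 60 = 0.7333 L/s.
R = (PIP − Pplat)/V̇ = (20.1 − 14.2) / 0.7333 = 5.9/0.7333 = 8.046 cmH2O·s/L.
C = Vt/(Pplat − PEEP) = 525.0 / (14.2 − 7) = 525.0/7.2 = 72.917 mL/cmH2O.
τ = R × C = 8.046 × 0.07292 L/cmH2O = 0.5867 s.
Fraction remaining at end-expiration = e^(−Te/τ) = e^(−0.64/0.5867) = 0.3359 → 33.59%.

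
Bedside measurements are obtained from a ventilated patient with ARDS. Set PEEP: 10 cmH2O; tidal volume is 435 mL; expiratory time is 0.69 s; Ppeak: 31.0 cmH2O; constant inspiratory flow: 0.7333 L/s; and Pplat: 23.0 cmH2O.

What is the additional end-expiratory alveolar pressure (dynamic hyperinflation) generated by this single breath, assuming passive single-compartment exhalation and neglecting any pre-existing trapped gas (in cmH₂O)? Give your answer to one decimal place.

2.0

R = (PIP − Pplat)/V̇ = (31.0 − 23.0) / 0.7333 = 8.0/0.7333 = 10.91 cmH2O·s/L.
C = Vt/(Pplat − PEEP) = 435.0 / (23.0 − 10) = 435.0/13.0 = 33.462 mL/cmH2O.
τ = R × C = 10.91 × 0.03346 L/cmH2O = 0.365 s.
Fraction remaining = e^(−Te/τ) = e^(−0.69/0.365) = 0.151; trapped volume = 435.0 × 0.151 = 65.685 mL.
Additional alveolar pressure from trapping ≈ V_trapped / C = 65.685 / 33.462 = 1.963 cmH2O.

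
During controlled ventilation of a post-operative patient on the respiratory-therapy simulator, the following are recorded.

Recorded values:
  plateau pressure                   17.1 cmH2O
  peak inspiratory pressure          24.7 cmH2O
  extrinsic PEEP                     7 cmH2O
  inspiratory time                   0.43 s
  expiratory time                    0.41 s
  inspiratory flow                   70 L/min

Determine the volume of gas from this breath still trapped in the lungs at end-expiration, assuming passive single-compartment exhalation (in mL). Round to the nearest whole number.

141

Flow: 70 L/min ÷ 60 = 1.1667 L/s.
Vt = flow × Ti = 1.1667 L/s × 0.43 s × 1000 mL/L = 501.68 mL.
R = (PIP − Pplat)/V̇ = (24.7 − 17.1) / 1.1667 = 7.6/1.1667 = 6.514 cmH2O·s/L.
C = Vt/(Pplat − PEEP) = 501.68 / (17.1 − 7) = 501.68/10.1 = 49.671 mL/cmH2O.
τ = R × C = 6.514 × 0.04967 L/cmH2O = 0.3236 s.
Fraction remaining = e^(−Te/τ) = e^(−0.41/0.3236) = 0.2817.
Trapped volume = 501.68 × 0.2817 = 141.32 mL.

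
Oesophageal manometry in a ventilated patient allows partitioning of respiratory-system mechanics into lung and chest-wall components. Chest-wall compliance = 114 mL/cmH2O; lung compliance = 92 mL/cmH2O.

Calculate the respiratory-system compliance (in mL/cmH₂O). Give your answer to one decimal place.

Lung and chest wall are elastances in series: 1/Crs = 1/CL + 1/Ccw.
1/Crs = 1/92 + 1/114 = 0.01964.
Crs = 50.916 mL/cmH2O.

50.9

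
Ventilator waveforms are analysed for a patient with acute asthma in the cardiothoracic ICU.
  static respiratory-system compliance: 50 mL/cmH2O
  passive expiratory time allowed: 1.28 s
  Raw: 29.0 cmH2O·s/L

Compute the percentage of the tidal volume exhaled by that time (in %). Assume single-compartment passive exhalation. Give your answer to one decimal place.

τ = R × C = 29.0 × 50 mL/cmH2O = 29.0 × 0.050 L/cmH2O = 1.45 s.
Passive exhalation: V(t)/V₀ = e^(−t/τ) = e^(−1.28/1.45) = 0.4136.
Fraction exhaled = 1 − 0.4136 = 0.5864 → 58.64%.

58.6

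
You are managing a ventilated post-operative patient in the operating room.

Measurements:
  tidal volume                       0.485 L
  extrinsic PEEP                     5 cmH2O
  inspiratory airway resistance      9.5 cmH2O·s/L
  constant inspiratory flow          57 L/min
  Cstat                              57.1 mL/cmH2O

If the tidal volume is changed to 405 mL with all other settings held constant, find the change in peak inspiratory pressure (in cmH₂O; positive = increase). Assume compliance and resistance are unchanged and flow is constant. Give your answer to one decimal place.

PIP = Vt/C + R·V̇ + PEEP (constant-flow equation of motion).
Only the elastic term changes: ΔPIP = ΔVt / C = (405 − 485) / 57.1 = -1.401 cmH2O.

-1.4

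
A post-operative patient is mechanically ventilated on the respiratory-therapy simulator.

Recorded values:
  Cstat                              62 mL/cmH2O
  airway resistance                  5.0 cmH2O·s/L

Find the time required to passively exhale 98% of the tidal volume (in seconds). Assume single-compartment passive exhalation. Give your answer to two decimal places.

τ = R × C = 5.0 × 62 mL/cmH2O = 5.0 × 0.062 L/cmH2O = 0.31 s.
Exhaled fraction f = 1 − e^(−t/τ) → t = −τ·ln(1 − f) = −0.31·ln(0.02) = 1.213 s.

1.21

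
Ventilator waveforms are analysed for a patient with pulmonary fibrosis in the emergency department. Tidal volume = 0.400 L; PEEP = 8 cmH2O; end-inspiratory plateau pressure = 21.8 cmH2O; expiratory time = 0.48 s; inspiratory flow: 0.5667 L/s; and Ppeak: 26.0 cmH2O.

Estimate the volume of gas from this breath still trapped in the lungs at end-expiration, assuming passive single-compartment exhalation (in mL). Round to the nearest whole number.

R = (PIP − Pplat)/V̇ = (26.0 − 21.8) / 0.5667 = 4.2/0.5667 = 7.411 cmH2O·s/L.
C = Vt/(Pplat − PEEP) = 400.0 / (21.8 − 8) = 400.0/13.8 = 28.986 mL/cmH2O.
τ = R × C = 7.411 × 0.02899 L/cmH2O = 0.2148 s.
Fraction remaining = e^(−Te/τ) = e^(−0.48/0.2148) = 0.107.
Trapped volume = 400.0 × 0.107 = 42.8 mL.

43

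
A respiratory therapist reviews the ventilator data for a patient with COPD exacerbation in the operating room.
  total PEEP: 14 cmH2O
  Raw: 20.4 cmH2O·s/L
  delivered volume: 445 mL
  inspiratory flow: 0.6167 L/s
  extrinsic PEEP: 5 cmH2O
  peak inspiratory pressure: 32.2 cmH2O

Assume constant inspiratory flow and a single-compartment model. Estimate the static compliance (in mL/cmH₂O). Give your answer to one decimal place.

79.2

Total PEEP = 14 cmH2O (set 5 + intrinsic 9); this is the baseline alveolar pressure.
Equation of motion (constant flow): PIP = Vt/C + R·V̇ + PEEP.
Vt/C = PIP − R·V̇ − PEEP = 32.2 − 20.4×0.6167 − 14 = 32.2 − 12.581 − 14 = 5.619 cmH2O.
C = Vt / 5.619 = 445 / 5.619 = 79.196 mL/cmH2O.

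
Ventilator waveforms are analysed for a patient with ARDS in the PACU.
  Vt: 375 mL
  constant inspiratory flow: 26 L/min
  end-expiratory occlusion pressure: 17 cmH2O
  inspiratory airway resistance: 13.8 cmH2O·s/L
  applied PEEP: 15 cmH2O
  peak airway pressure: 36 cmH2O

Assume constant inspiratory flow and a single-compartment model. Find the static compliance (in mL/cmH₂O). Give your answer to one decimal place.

28.8

Flow: 26 L/min ÷ 60 = 0.4333 L/s.
Total PEEP = 17 cmH2O (set 15 + intrinsic 2); this is the baseline alveolar pressure.
Equation of motion (constant flow): PIP = Vt/C + R·V̇ + PEEP.
Vt/C = PIP − R·V̇ − PEEP = 36 − 13.8×0.4333 − 17 = 36 − 5.98 − 17 = 13.02 cmH2O.
C = Vt / 13.02 = 375 / 13.02 = 28.802 mL/cmH2O.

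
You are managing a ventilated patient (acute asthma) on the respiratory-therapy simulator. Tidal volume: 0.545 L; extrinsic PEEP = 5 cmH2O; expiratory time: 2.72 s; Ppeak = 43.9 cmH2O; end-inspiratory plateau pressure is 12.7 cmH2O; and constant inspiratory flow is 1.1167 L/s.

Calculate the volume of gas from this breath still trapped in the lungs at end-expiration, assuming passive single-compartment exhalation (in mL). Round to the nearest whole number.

138

R = (PIP − Pplat)/V̇ = (43.9 − 12.7) / 1.1167 = 31.2/1.1167 = 27.939 cmH2O·s/L.
C = Vt/(Pplat − PEEP) = 545.0 / (12.7 − 5) = 545.0/7.7 = 70.779 mL/cmH2O.
τ = R × C = 27.939 × 0.07078 L/cmH2O = 1.978 s.
Fraction remaining = e^(−Te/τ) = e^(−2.72/1.978) = 0.2528.
Trapped volume = 545.0 × 0.2528 = 137.78 mL.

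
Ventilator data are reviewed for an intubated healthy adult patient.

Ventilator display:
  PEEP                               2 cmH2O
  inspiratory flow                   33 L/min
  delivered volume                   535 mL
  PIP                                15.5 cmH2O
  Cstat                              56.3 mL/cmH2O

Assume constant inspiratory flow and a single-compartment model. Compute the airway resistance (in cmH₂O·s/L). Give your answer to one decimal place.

7.3

Flow: 33 L/min ÷ 60 = 0.55 L/s.
Equation of motion (constant flow): PIP = Vt/C + R·V̇ + PEEP.
R·V̇ = PIP − Vt/C − PEEP = 15.5 − 535/56.3 − 2 = 15.5 − 9.503 − 2 = 3.997 cmH2O.
R = 3.997 / 0.55 = 7.267 cmH2O·s/L.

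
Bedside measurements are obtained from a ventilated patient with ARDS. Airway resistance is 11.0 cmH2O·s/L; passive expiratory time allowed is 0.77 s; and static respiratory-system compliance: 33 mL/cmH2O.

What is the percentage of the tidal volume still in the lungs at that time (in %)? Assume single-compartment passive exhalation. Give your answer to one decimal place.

τ = R × C = 11.0 × 33 mL/cmH2O = 11.0 × 0.033 L/cmH2O = 0.363 s.
Passive exhalation: V(t)/V₀ = e^(−t/τ) = e^(−0.77/0.363) = 0.1199.
Fraction remaining = 0.1199 → 11.99%.

12.0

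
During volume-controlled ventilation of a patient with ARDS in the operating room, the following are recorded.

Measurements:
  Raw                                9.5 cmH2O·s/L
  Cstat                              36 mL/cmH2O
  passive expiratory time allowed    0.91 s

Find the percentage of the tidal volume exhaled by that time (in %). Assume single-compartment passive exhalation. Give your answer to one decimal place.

93.0

τ = R × C = 9.5 × 36 mL/cmH2O = 9.5 × 0.036 L/cmH2O = 0.342 s.
Passive exhalation: V(t)/V₀ = e^(−t/τ) = e^(−0.91/0.342) = 0.06989.
Fraction exhaled = 1 − 0.06989 = 0.9301 → 93.01%.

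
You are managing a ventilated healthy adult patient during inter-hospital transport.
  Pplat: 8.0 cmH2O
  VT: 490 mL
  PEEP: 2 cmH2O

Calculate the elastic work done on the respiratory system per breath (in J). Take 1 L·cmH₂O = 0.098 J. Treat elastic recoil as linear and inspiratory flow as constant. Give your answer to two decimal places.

0.14

Elastic work ≈ ½ × (Pplat − PEEP) × Vt = 0.5 × (8.0 − 2) × 0.490 L = 0.5 × 6.0 × 0.490 = 1.47 L·cmH2O.
× 0.098 J/(L·cmH2O) → 0.1441 J.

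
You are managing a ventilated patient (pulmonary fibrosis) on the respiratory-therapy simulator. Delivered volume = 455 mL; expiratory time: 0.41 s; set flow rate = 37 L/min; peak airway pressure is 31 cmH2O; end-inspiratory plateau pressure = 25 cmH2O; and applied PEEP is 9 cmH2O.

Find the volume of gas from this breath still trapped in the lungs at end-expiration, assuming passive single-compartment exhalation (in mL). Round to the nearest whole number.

103

Flow: 37 L/min ÷ 60 = 0.6167 L/s.
R = (PIP − Pplat)/V̇ = (31 − 25) / 0.6167 = 6.0/0.6167 = 9.729 cmH2O·s/L.
C = Vt/(Pplat − PEEP) = 455.0 / (25 − 9) = 455.0/16.0 = 28.438 mL/cmH2O.
τ = R × C = 9.729 × 0.02844 L/cmH2O = 0.2767 s.
Fraction remaining = e^(−Te/τ) = e^(−0.41/0.2767) = 0.2272.
Trapped volume = 455.0 × 0.2272 = 103.38 mL.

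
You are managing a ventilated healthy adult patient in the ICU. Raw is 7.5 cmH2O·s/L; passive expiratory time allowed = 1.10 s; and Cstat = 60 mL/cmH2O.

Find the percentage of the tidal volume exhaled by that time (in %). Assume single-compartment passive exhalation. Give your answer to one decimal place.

91.3

τ = R × C = 7.5 × 60 mL/cmH2O = 7.5 × 0.060 L/cmH2O = 0.45 s.
Passive exhalation: V(t)/V₀ = e^(−t/τ) = e^(−1.10/0.45) = 0.08677.
Fraction exhaled = 1 − 0.08677 = 0.9132 → 91.32%.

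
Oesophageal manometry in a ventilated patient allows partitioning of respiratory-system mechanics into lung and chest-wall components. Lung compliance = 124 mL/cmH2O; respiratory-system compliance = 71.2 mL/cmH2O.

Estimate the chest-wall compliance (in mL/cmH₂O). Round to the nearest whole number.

1/Ccw = 1/Crs − 1/CL.
1/Ccw = 1/71.2 − 1/124 = 0.00598.
Ccw = 167.22 mL/cmH2O.

167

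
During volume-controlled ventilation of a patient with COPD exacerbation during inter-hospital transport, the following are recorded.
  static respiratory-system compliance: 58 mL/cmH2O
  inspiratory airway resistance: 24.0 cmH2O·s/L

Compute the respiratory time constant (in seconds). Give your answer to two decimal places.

τ = R × C = 24.0 × 58 mL/cmH2O = 24.0 × 0.058 L/cmH2O = 1.392 s.

1.39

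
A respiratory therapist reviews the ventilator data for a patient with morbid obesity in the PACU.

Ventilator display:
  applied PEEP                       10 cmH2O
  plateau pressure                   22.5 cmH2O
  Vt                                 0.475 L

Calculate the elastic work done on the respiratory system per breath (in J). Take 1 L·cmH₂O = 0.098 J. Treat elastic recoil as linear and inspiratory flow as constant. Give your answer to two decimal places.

0.29

Elastic work ≈ ½ × (Pplat − PEEP) × Vt = 0.5 × (22.5 − 10) × 0.475 L = 0.5 × 12.5 × 0.475 = 2.969 L·cmH2O.
× 0.098 J/(L·cmH2O) → 0.291 J.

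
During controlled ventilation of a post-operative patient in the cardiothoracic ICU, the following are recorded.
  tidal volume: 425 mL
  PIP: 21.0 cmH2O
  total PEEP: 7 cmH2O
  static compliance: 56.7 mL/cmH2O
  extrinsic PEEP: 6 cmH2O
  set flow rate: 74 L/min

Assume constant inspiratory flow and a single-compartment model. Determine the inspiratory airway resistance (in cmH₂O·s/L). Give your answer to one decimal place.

5.3

Flow: 74 L/min ÷ 60 = 1.2333 L/s.
Total PEEP = 7 cmH2O (set 6 + intrinsic 1); this is the baseline alveolar pressure.
Equation of motion (constant flow): PIP = Vt/C + R·V̇ + PEEP.
R·V̇ = PIP − Vt/C − PEEP = 21.0 − 425/56.7 − 7 = 21.0 − 7.496 − 7 = 6.504 cmH2O.
R = 6.504 / 1.2333 = 5.274 cmH2O·s/L.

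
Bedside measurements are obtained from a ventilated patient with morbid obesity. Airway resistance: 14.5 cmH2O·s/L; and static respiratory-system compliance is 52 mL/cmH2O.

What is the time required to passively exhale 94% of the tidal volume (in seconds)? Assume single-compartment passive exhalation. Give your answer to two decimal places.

τ = R × C = 14.5 × 52 mL/cmH2O = 14.5 × 0.052 L/cmH2O = 0.754 s.
Exhaled fraction f = 1 − e^(−t/τ) → t = −τ·ln(1 − f) = −0.754·ln(0.06) = 2.121 s.

2.12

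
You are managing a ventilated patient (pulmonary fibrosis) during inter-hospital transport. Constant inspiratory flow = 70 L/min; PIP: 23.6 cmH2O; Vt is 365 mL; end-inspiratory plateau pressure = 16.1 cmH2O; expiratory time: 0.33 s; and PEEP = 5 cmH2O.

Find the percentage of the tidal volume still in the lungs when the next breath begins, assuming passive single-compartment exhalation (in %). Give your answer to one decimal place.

21.0

Flow: 70 L/min ÷ 60 = 1.1667 L/s.
R = (PIP − Pplat)/V̇ = (23.6 − 16.1) / 1.1667 = 7.5/1.1667 = 6.428 cmH2O·s/L.
C = Vt/(Pplat − PEEP) = 365.0 / (16.1 − 5) = 365.0/11.1 = 32.883 mL/cmH2O.
τ = R × C = 6.428 × 0.03288 L/cmH2O = 0.2114 s.
Fraction remaining at end-expiration = e^(−Te/τ) = e^(−0.33/0.2114) = 0.2099 → 20.99%.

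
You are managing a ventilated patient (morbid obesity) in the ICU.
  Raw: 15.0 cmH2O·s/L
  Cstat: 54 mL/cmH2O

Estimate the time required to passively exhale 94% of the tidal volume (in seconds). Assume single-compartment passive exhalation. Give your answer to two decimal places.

2.28

τ = R × C = 15.0 × 54 mL/cmH2O = 15.0 × 0.054 L/cmH2O = 0.81 s.
Exhaled fraction f = 1 − e^(−t/τ) → t = −τ·ln(1 − f) = −0.81·ln(0.06) = 2.279 s.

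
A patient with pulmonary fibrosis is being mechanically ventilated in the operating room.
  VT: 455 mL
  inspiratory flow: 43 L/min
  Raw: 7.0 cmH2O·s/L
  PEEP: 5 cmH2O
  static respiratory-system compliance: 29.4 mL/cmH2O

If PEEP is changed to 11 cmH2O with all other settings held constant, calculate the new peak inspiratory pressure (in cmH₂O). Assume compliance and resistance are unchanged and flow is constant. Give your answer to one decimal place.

Flow: 43 L/min ÷ 60 = 0.7167 L/s.
PIP = Vt/C + R·V̇ + PEEP (constant-flow equation of motion).
Only the baseline term changes: ΔPIP = ΔPEEP = 11 − 5 = 6.0 cmH2O.
Original PIP = 455/29.4 + 7.0×0.7167 + 5 = 25.493 cmH2O; new PIP = 25.493 + (6.0) = 31.493 cmH2O.

31.5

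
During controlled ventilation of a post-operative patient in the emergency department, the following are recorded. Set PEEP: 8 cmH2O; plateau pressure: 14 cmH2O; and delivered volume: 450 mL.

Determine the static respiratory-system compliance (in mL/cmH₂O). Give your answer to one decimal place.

75.0

Cstat = Vt / (Pplat − PEEP) = 450 / (14 − 8) = 450 / 6.0 = 75.0 mL/cmH2O.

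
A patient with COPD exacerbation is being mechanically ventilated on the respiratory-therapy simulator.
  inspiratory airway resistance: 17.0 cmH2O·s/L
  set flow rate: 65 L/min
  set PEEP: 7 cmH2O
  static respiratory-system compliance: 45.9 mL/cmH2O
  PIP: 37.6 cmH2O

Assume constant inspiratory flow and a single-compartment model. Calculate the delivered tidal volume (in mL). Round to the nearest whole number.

559

Flow: 65 L/min ÷ 60 = 1.0833 L/s.
Equation of motion (constant flow): PIP = Vt/C + R·V̇ + PEEP.
Vt/C = PIP − R·V̇ − PEEP = 37.6 − 18.416 − 7 = 12.184 cmH2O.
Vt = C × 12.184 = 45.9 × 12.184 = 559.25 mL.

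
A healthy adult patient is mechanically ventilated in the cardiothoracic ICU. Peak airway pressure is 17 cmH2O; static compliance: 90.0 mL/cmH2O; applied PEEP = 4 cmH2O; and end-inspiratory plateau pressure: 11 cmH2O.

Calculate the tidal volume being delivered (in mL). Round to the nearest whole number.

Vt = Cstat × (Pplat − PEEP) = 90.0 × (11 − 4) = 90.0 × 7.0 = 630.0 mL.

630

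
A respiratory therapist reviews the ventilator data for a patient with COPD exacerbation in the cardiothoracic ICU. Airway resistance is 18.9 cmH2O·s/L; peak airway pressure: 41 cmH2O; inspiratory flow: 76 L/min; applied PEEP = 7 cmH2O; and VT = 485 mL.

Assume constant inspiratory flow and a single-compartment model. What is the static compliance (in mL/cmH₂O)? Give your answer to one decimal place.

48.2

Flow: 76 L/min ÷ 60 = 1.2667 L/s.
Equation of motion (constant flow): PIP = Vt/C + R·V̇ + PEEP.
Vt/C = PIP − R·V̇ − PEEP = 41 − 18.9×1.2667 − 7 = 41 − 23.941 − 7 = 10.059 cmH2O.
C = Vt / 10.059 = 485 / 10.059 = 48.216 mL/cmH2O.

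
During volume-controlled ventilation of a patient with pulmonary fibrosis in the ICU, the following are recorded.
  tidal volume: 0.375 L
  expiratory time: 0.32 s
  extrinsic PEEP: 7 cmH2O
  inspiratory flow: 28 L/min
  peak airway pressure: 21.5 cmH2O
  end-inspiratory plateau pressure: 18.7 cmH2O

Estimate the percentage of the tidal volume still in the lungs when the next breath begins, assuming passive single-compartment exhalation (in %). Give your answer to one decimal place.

18.9

Flow: 28 L/min ÷ 60 = 0.4667 L/s.
R = (PIP − Pplat)/V̇ = (21.5 − 18.7) / 0.4667 = 2.8/0.4667 = 6.0 cmH2O·s/L.
C = Vt/(Pplat − PEEP) = 375.0 / (18.7 − 7) = 375.0/11.7 = 32.051 mL/cmH2O.
τ = R × C = 6.0 × 0.03205 L/cmH2O = 0.1923 s.
Fraction remaining at end-expiration = e^(−Te/τ) = e^(−0.32/0.1923) = 0.1894 → 18.94%.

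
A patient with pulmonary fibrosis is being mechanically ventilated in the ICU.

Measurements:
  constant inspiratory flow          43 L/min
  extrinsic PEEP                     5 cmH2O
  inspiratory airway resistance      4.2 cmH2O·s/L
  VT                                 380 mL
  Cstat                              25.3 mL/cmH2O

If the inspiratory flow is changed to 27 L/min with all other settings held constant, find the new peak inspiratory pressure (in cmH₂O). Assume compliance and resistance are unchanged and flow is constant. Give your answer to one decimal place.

Flow: 43 L/min ÷ 60 = 0.7167 L/s.
New flow: 27 L/min ÷ 60 = 0.45 L/s.
PIP = Vt/C + R·V̇ + PEEP (constant-flow equation of motion).
Only the resistive term changes: ΔPIP = R × ΔV̇ = 4.2 × (0.45 − 0.7167) = 4.2 × -0.2667 = -1.12 cmH2O.
Original PIP = 380/25.3 + 4.2×0.7167 + 5 = 23.03 cmH2O; new PIP = 23.03 + (-1.12) = 21.91 cmH2O.

21.9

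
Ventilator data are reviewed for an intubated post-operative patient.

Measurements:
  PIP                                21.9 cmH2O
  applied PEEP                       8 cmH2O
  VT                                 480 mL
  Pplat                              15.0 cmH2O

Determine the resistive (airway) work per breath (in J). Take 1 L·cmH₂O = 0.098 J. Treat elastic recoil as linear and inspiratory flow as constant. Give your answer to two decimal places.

With constant inspiratory flow the resistive pressure is constant at PIP − Pplat = 21.9 − 15.0 = 6.9 cmH2O, so resistive work = 6.9 × 0.480 = 3.312 L·cmH2O.
× 0.098 J/(L·cmH2O) → 0.3246 J.

0.32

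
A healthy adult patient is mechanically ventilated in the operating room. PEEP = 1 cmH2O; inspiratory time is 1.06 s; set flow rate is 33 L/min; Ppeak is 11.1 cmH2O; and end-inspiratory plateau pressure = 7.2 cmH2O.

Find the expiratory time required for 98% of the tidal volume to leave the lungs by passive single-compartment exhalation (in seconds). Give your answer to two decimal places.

Flow: 33 L/min ÷ 60 = 0.55 L/s.
Vt = flow × Ti = 0.55 L/s × 1.06 s × 1000 mL/L = 583.0 mL.
R = (PIP − Pplat)/V̇ = (11.1 − 7.2) / 0.55 = 3.9/0.55 = 7.091 cmH2O·s/L.
C = Vt/(Pplat − PEEP) = 583.0 / (7.2 − 1) = 583.0/6.2 = 94.032 mL/cmH2O.
τ = R × C = 7.091 × 0.09403 L/cmH2O = 0.6668 s.
t = −τ·ln(1 − 0.98) = −0.6668·ln(0.02) = 2.609 s.

2.61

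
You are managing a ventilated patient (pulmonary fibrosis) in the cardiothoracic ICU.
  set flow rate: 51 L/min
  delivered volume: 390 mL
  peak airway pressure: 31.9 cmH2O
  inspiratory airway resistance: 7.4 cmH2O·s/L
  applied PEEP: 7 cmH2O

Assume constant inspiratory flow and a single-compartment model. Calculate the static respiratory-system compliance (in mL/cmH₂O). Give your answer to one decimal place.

Flow: 51 L/min ÷ 60 = 0.85 L/s.
Equation of motion (constant flow): PIP = Vt/C + R·V̇ + PEEP.
Vt/C = PIP − R·V̇ − PEEP = 31.9 − 7.4×0.85 − 7 = 31.9 − 6.29 − 7 = 18.61 cmH2O.
C = Vt / 18.61 = 390 / 18.61 = 20.956 mL/cmH2O.

21.0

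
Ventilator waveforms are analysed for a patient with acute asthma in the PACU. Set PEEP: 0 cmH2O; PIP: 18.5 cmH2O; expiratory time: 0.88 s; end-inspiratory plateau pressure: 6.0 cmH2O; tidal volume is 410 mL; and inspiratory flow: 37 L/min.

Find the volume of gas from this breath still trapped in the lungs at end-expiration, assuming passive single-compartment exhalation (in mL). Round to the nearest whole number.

217

Flow: 37 L/min ÷ 60 = 0.6167 L/s.
R = (PIP − Pplat)/V̇ = (18.5 − 6.0) / 0.6167 = 12.5/0.6167 = 20.269 cmH2O·s/L.
C = Vt/(Pplat − PEEP) = 410.0 / (6.0 − 0) = 410.0/6.0 = 68.333 mL/cmH2O.
τ = R × C = 20.269 × 0.06833 L/cmH2O = 1.385 s.
Fraction remaining = e^(−Te/τ) = e^(−0.88/1.385) = 0.5297.
Trapped volume = 410.0 × 0.5297 = 217.18 mL.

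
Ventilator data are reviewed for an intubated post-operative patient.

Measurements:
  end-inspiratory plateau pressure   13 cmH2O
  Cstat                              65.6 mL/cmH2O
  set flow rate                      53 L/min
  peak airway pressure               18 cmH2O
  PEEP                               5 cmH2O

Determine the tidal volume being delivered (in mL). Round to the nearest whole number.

Vt = Cstat × (Pplat − PEEP) = 65.6 × (13 − 5) = 65.6 × 8.0 = 524.8 mL.

525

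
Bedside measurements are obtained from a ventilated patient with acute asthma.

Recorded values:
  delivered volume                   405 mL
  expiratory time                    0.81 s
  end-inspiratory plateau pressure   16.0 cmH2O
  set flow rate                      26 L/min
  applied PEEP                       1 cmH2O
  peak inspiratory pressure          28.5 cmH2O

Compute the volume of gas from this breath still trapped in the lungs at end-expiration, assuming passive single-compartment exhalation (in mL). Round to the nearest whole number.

143

Flow: 26 L/min ÷ 60 = 0.4333 L/s.
R = (PIP − Pplat)/V̇ = (28.5 − 16.0) / 0.4333 = 12.5/0.4333 = 28.848 cmH2O·s/L.
C = Vt/(Pplat − PEEP) = 405.0 / (16.0 − 1) = 405.0/15.0 = 27.0 mL/cmH2O.
τ = R × C = 28.848 × 0.027 L/cmH2O = 0.7789 s.
Fraction remaining = e^(−Te/τ) = e^(−0.81/0.7789) = 0.3535.
Trapped volume = 405.0 × 0.3535 = 143.17 mL.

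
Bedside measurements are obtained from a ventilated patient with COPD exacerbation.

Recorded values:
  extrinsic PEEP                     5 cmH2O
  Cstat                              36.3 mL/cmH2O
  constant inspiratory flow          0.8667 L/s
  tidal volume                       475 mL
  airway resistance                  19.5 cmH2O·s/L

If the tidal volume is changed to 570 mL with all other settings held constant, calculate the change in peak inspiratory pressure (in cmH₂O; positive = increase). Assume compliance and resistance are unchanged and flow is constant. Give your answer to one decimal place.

PIP = Vt/C + R·V̇ + PEEP (constant-flow equation of motion).
Only the elastic term changes: ΔPIP = ΔVt / C = (570 − 475) / 36.3 = 2.617 cmH2O.

2.6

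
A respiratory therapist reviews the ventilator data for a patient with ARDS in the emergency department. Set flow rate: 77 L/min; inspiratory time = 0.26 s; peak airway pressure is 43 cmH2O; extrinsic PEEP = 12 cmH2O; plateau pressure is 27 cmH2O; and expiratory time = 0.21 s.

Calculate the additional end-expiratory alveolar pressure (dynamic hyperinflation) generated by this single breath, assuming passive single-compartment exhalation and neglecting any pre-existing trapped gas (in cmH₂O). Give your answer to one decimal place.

Flow: 77 L/min ÷ 60 = 1.2833 L/s.
Vt = flow × Ti = 1.2833 L/s × 0.26 s × 1000 mL/L = 333.66 mL.
R = (PIP − Pplat)/V̇ = (43 − 27) / 1.2833 = 16.0/1.2833 = 12.468 cmH2O·s/L.
C = Vt/(Pplat − PEEP) = 333.66 / (27 − 12) = 333.66/15.0 = 22.244 mL/cmH2O.
τ = R × C = 12.468 × 0.02224 L/cmH2O = 0.2773 s.
Fraction remaining = e^(−Te/τ) = e^(−0.21/0.2773) = 0.4689; trapped volume = 333.66 × 0.4689 = 156.45 mL.
Additional alveolar pressure from trapping ≈ V_trapped / C = 156.45 / 22.244 = 7.033 cmH2O.

7.0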